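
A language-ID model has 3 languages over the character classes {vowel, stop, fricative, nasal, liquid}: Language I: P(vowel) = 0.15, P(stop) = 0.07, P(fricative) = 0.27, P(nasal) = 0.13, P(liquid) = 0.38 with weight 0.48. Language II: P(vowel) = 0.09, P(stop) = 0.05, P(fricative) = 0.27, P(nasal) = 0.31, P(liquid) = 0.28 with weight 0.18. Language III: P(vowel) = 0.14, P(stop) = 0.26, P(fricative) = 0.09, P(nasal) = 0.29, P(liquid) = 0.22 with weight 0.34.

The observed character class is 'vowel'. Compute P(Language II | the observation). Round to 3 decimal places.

0.119

Posterior ∝ prior × likelihood, so P(k | x) ∝ π_k f_k(x); normalise over all components.
Evaluate each component's likelihood at the observed value:
  L_I = 0.15
  L_II = 0.09
  L_III = 0.14
Weight by the priors:
  π_I·L_I = 0.48 × 0.15 = 0.072
  π_II·L_II = 0.18 × 0.09 = 0.0162
  π_III·L_III = 0.34 × 0.14 = 0.0476
Sum: 0.072 + 0.0162 + 0.0476 = 0.1358
Responsibility of Language II: 0.0162 / 0.1358 ≈ 0.119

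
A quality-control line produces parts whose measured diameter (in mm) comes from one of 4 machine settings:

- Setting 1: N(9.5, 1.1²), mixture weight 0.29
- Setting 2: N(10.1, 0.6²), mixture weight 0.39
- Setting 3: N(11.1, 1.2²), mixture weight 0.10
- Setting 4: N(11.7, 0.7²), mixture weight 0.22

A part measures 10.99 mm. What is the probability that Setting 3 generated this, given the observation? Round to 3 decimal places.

0.140

By Bayes' theorem, P(k | x) = w_k f_k(x) / Σ_j w_j f_j(x).
Normal densities:
  p_1 = (1/(1.1·√(2π)))·exp(−(10.99−9.5)²/(2·1.1²)) = 0.362675·exp(-0.91740) = 0.14491
  p_2 = (1/(0.6·√(2π)))·exp(−(10.99−10.1)²/(2·0.6²)) = 0.664904·exp(-1.10014) = 0.221297
  p_3 = (1/(1.2·√(2π)))·exp(−(10.99−11.1)²/(2·1.2²)) = 0.332452·exp(-0.00420) = 0.331058
  p_4 = (1/(0.7·√(2π)))·exp(−(10.99−11.7)²/(2·0.7²)) = 0.569918·exp(-0.51439) = 0.340735
Prior × likelihood for each component:
  w_1·p_1 = 0.29 × 0.14491 = 0.0420238
  w_2·p_2 = 0.39 × 0.221297 = 0.0863056
  w_3·p_3 = 0.10 × 0.331058 = 0.0331058
  w_4·p_4 = 0.22 × 0.340735 = 0.0749616
Normaliser: 0.0420238 + 0.0863056 + 0.0331058 + 0.0749616 = 0.236397
So the posterior for Setting 3 is 0.0331058 / 0.236397 ≈ 0.140.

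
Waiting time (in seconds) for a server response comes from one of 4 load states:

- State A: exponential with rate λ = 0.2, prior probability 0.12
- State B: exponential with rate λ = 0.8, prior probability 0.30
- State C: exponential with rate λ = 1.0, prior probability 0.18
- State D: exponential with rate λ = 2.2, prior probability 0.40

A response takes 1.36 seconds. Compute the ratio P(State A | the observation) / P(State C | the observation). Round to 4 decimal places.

Only the two components matter; the odds are (P(Z=i) f_i(x)) / (P(Z=j) f_j(x)).
Exponential densities:
  L_A = 0.152371
  L_B = 0.269512
  L_C = 0.256661
  L_D = 0.110411
0.0182845 / 0.0461989 ≈ 0.3958

0.3958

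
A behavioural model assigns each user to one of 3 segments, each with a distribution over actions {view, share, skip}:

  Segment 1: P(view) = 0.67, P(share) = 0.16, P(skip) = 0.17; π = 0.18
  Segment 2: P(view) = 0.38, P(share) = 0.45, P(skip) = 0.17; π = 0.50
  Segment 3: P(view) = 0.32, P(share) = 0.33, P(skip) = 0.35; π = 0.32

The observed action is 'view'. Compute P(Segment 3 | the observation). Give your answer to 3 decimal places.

0.248

Posterior ∝ prior × likelihood, so P(k | x) ∝ P(Z=k) f_k(x); normalise over all components.
Component likelihoods at x = 'view':
  p_1 = P(view | comp) = 0.67
  p_2 = P(view | comp) = 0.38
  p_3 = P(view | comp) = 0.32
Multiply by the mixture weights:
  P(Z=1)·p_1 = 0.18 × 0.67 = 0.1206
  P(Z=2)·p_2 = 0.50 × 0.38 = 0.19
  P(Z=3)·p_3 = 0.32 × 0.32 = 0.1024
Denominator: 0.1206 + 0.19 + 0.1024 = 0.413
P(Segment 3 | the observation) ≈ 0.248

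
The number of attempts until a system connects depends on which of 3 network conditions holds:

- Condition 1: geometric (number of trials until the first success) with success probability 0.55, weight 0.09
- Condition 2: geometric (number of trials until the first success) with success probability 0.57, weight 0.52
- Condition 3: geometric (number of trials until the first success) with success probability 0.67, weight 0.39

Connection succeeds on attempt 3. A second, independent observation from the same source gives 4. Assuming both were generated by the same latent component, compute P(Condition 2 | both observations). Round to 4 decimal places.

By Bayes' theorem, P(k | x) = P(Z=k) f_k(x) / Σ_j P(Z=j) f_j(x).
Since both observations come from the same component, the likelihood for component k is f_k(x₁)·f_k(x₂).
  L_1 = [0.55·(1−0.55)^2 = 0.55·0.2025 = 0.111375] × [0.0501187] = 0.00558198
  L_2 = [0.57·(1−0.57)^2 = 0.57·0.1849 = 0.105393] × [0.045319] = 0.0047763
  L_3 = [0.67·(1−0.67)^2 = 0.67·0.1089 = 0.072963] × [0.0240778] = 0.00175679
Unnormalised posteriors:
  P(Z=1)·L_1 = 0.09 × 0.00558198 = 0.000502378
  P(Z=2)·L_2 = 0.52 × 0.0047763 = 0.00248368
  P(Z=3)·L_3 = 0.39 × 0.00175679 = 0.000685147
Marginal: 0.000502378 + 0.00248368 + 0.000685147 = 0.0036712
Responsibility of Condition 2: 0.00248368 / 0.0036712 ≈ 0.6765

0.6765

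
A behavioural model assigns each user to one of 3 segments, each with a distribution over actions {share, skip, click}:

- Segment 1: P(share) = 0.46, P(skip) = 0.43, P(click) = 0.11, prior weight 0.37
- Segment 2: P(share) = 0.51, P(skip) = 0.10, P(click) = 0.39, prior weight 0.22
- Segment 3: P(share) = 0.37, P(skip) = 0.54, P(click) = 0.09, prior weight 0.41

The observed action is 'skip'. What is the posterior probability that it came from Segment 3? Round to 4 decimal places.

0.5501

By Bayes' theorem, P(k | x) = w_k f_k(x) / Σ_j w_j f_j(x).
Evaluate each component's likelihood at the observed value:
  f_1 = 0.43
  f_2 = 0.1
  f_3 = 0.54
Weight by the priors:
  w_1·f_1 = 0.37 × 0.43 = 0.1591
  w_2·f_2 = 0.22 × 0.1 = 0.022
  w_3·f_3 = 0.41 × 0.54 = 0.2214
Denominator: 0.1591 + 0.022 + 0.2214 = 0.4025
P(Segment 3 | x) = 0.2214 / 0.4025 ≈ 0.5501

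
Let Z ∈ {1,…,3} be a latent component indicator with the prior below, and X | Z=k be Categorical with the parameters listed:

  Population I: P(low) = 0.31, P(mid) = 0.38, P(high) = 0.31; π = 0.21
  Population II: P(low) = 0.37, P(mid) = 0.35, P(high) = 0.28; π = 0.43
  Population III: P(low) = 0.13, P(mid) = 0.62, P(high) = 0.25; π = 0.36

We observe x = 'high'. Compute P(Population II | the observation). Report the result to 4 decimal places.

The responsibility of component k is P(Z=k) f_k(x) divided by Σ_j P(Z=j) f_j(x).
Evaluate each component's likelihood at the observed value:
  p_I = P(high | comp) = 0.31
  p_II = P(high | comp) = 0.28
  p_III = P(high | comp) = 0.25
Prior × likelihood for each component:
  P(Z=I)·p_I = 0.21 × 0.31 = 0.0651
  P(Z=II)·p_II = 0.43 × 0.28 = 0.1204
  P(Z=III)·p_III = 0.36 × 0.25 = 0.09
Sum: 0.0651 + 0.1204 + 0.09 = 0.2755
Responsibility of Population II: 0.1204 / 0.2755 ≈ 0.4370

0.4370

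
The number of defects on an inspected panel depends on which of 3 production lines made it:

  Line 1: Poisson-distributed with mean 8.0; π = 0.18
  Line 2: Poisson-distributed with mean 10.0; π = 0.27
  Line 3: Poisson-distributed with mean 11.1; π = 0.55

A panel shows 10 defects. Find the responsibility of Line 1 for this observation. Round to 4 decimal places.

Apply Bayes' rule: the posterior for each component is proportional to its prior times its likelihood at x.
Poisson probabilities:
  L_1 = 0.0992615
  L_2 = 0.12511
  L_3 = 0.118249
Prior × likelihood for each component:
  P(Z=1)·L_1 = 0.18 × 0.0992615 = 0.0178671
  P(Z=2)·L_2 = 0.27 × 0.12511 = 0.0337797
  P(Z=3)·L_3 = 0.55 × 0.118249 = 0.065037
Normaliser: 0.0178671 + 0.0337797 + 0.065037 = 0.116684
P(Line 1 | data) ≈ 0.1531

0.1531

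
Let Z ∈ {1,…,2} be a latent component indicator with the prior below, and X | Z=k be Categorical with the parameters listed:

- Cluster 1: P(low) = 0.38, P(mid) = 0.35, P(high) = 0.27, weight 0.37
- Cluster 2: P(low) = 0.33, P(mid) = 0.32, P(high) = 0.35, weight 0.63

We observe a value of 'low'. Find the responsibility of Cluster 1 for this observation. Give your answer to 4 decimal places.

0.4034

Posterior ∝ prior × likelihood, so P(k | x) ∝ w_k f_k(x); normalise over all components.
Component likelihoods at x = 'low':
  p_1 = P(low | comp) = 0.38
  p_2 = P(low | comp) = 0.33
Multiply by the mixture weights:
  w_1·p_1 = 0.37 × 0.38 = 0.1406
  w_2·p_2 = 0.63 × 0.33 = 0.2079
Normaliser: 0.1406 + 0.2079 = 0.3485
Responsibility of Cluster 1: 0.1406 / 0.3485 ≈ 0.4034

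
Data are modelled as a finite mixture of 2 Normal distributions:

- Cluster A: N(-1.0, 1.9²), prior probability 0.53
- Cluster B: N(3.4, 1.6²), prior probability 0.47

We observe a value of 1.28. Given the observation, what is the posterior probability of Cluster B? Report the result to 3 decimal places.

0.473

P(component k | x) = π_k·f_k(x) / marginal(x), where marginal(x) = Σ_j π_j·f_j(x).
Component likelihoods at x = 1.28:
  f_A = (1/(1.9·√(2π)))·exp(−(1.28−-1.0)²/(2·1.9²)) = 0.209970·exp(-0.72000) = 0.102203
  f_B = (1/(1.6·√(2π)))·exp(−(1.28−3.4)²/(2·1.6²)) = 0.249339·exp(-0.87781) = 0.103648
Unnormalised posteriors:
  π_A·f_A = 0.53 × 0.102203 = 0.0541677
  π_B·f_B = 0.47 × 0.103648 = 0.0487146
Sum: 0.0541677 + 0.0487146 = 0.102882
So the posterior for Cluster B is 0.0487146 / 0.102882 ≈ 0.473.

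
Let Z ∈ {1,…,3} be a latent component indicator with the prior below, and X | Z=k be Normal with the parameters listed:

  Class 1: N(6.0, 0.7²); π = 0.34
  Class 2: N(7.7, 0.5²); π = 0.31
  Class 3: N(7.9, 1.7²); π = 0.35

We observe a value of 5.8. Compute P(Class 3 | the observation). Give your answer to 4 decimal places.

0.1706

The responsibility of component k is P(Z=k) f_k(x) divided by Σ_j P(Z=j) f_j(x).
Normal densities:
  L_1 = (1/(0.7·√(2π)))·exp(−(5.8−6.0)²/(2·0.7²)) = 0.569918·exp(-0.04082) = 0.547124
  L_2 = (1/(0.5·√(2π)))·exp(−(5.8−7.7)²/(2·0.5²)) = 0.797885·exp(-7.22000) = 0.000583894
  L_3 = (1/(1.7·√(2π)))·exp(−(5.8−7.9)²/(2·1.7²)) = 0.234672·exp(-0.76298) = 0.109422
Prior × likelihood for each component:
  P(Z=1)·L_1 = 0.34 × 0.547124 = 0.186022
  P(Z=2)·L_2 = 0.31 × 0.000583894 = 0.000181007
  P(Z=3)·L_3 = 0.35 × 0.109422 = 0.0382977
Sum: 0.186022 + 0.000181007 + 0.0382977 = 0.224501
Responsibility of Class 3: 0.0382977 / 0.224501 ≈ 0.1706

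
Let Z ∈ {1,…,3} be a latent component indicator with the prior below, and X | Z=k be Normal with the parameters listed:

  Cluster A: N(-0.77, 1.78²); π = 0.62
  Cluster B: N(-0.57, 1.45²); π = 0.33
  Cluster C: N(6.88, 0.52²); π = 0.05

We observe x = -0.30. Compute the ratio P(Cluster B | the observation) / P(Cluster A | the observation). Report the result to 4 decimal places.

0.6649

Since P(k|x) ∝ π_k f_k(x), the posterior odds are π_i f_i(x) / (π_j f_j(x)).
Component likelihoods at x = -0.30:
  p_A = (1/(1.78·√(2π)))·exp(−(-0.30−-0.77)²/(2·1.78²)) = 0.224125·exp(-0.03486) = 0.216447
  p_B = (1/(1.45·√(2π)))·exp(−(-0.30−-0.57)²/(2·1.45²)) = 0.275133·exp(-0.01734) = 0.270404
  p_C = (1/(0.52·√(2π)))·exp(−(-0.30−6.88)²/(2·0.52²)) = 0.767197·exp(-95.32618) = 3.05683e-42
Odds = (0.33/0.62) × (0.270404/0.216447) = 0.532258 × 1.24929 ≈ 0.6649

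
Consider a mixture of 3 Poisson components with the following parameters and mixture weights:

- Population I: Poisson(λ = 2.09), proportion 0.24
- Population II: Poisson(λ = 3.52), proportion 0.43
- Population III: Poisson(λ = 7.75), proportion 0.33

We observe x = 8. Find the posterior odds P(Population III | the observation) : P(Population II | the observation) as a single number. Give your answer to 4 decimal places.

The posterior odds equal the prior odds times the likelihood ratio: (w_i/w_j)·(f_i(x)/f_j(x)).
Component likelihoods at x = 8:
  p_I = 0.0011168
  p_II = 0.0173023
  p_III = 0.139031
0.0458801 / 0.00744 ≈ 6.1667

6.1667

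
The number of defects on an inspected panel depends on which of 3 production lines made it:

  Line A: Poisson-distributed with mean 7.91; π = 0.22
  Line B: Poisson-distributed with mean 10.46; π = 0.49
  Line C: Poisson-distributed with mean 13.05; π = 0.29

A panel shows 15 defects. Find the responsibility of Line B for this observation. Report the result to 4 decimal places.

0.4323

P(component k | x) = P(Z=k)·f_k(x) / marginal(x), where marginal(x) = Σ_j P(Z=j)·f_j(x).
Component likelihoods at x = 15 defects:
  f_A = 0.00833448
  f_B = 0.0430284
  f_C = 0.0891487
Weight by the priors:
  P(Z=A)·f_A = 0.22 × 0.00833448 = 0.00183358
  P(Z=B)·f_B = 0.49 × 0.0430284 = 0.0210839
  P(Z=C)·f_C = 0.29 × 0.0891487 = 0.0258531
Evidence: 0.00183358 + 0.0210839 + 0.0258531 = 0.0487706
P(Line B | the observation) = 0.0210839 / 0.0487706 ≈ 0.4323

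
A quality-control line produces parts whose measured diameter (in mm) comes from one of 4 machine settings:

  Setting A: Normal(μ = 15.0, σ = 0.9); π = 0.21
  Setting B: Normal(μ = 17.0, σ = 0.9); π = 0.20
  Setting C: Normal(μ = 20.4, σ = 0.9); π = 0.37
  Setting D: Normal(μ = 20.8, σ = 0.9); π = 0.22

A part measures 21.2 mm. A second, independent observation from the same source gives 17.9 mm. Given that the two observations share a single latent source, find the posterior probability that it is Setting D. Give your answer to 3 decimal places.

Apply Bayes' rule: the posterior for each component is proportional to its prior times its likelihood at x.
Since both observations come from the same component, the likelihood for component k is f_k(x₁)·f_k(x₂).
  f_A = [(1/(0.9·√(2π)))·exp(−(21.2−15.0)²/(2·0.9²)) = 0.443269·exp(-23.72840) = 2.19562e-11] × [0.00246655] = 5.41559e-14
  f_B = [(1/(0.9·√(2π)))·exp(−(21.2−17.0)²/(2·0.9²)) = 0.443269·exp(-10.88889) = 8.27338e-06] × [0.268856] = 2.22435e-06
  f_C = [(1/(0.9·√(2π)))·exp(−(21.2−20.4)²/(2·0.9²)) = 0.443269·exp(-0.39506) = 0.298603] × [0.00935726] = 0.00279411
  f_D = [(1/(0.9·√(2π)))·exp(−(21.2−20.8)²/(2·0.9²)) = 0.443269·exp(-0.09877) = 0.401582] × [0.00246655] = 0.000990521
Prior × likelihood for each component:
  π_A·f_A = 0.21 × 5.41559e-14 = 1.13727e-14
  π_B·f_B = 0.20 × 2.22435e-06 = 4.4487e-07
  π_C·f_C = 0.37 × 0.00279411 = 0.00103382
  π_D·f_D = 0.22 × 0.000990521 = 0.000217915
Evidence: 1.13727e-14 + 4.4487e-07 + 0.00103382 + 0.000217915 = 0.00125218
P(Setting D | data) = 0.000217915 / 0.00125218 ≈ 0.174

0.174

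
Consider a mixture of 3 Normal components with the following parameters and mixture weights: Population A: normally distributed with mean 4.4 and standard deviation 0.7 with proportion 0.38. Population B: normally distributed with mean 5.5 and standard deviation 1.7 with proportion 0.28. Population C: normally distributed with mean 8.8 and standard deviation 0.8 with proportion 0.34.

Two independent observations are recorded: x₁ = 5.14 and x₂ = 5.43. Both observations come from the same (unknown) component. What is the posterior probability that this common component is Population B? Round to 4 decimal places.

0.3865

Posterior ∝ prior × likelihood, so P(k | x) ∝ π_k f_k(x); normalise over all components.
Since both observations come from the same component, the likelihood for component k is f_k(x₁)·f_k(x₂).
  p_A = [(1/(0.7·√(2π)))·exp(−(5.14−4.4)²/(2·0.7²)) = 0.569918·exp(-0.55878) = 0.325941] × [0.193048] = 0.0629224
  p_B = [(1/(1.7·√(2π)))·exp(−(5.14−5.5)²/(2·1.7²)) = 0.234672·exp(-0.02242) = 0.229469] × [0.234473] = 0.0538042
  p_C = [(1/(0.8·√(2π)))·exp(−(5.14−8.8)²/(2·0.8²)) = 0.498678·exp(-10.46531) = 1.42165e-05] × [6.9905e-05] = 9.93805e-10
Prior × likelihood for each component:
  π_A·p_A = 0.38 × 0.0629224 = 0.0239105
  π_B·p_B = 0.28 × 0.0538042 = 0.0150652
  π_C·p_C = 0.34 × 9.93805e-10 = 3.37894e-10
Marginal: 0.0239105 + 0.0150652 + 3.37894e-10 = 0.0389757
P(Population B | x₁,x₂) ≈ 0.3865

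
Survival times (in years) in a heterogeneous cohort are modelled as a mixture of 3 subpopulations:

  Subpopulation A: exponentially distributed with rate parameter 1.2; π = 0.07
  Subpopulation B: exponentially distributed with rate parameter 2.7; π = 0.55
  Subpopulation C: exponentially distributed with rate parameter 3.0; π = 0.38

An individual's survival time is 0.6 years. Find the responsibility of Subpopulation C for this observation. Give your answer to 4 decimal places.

The responsibility of component k is π_k f_k(x) divided by Σ_j π_j f_j(x).
Component likelihoods at x = 0.6 years:
  f_A = 1.2·e^(−1.2·0.6) = 1.2·e^(−0.7200) = 0.584103
  f_B = 2.7·e^(−2.7·0.6) = 2.7·e^(−1.6200) = 0.534326
  f_C = 3.0·e^(−3.0·0.6) = 3.0·e^(−1.8000) = 0.495897
Weight by the priors:
  π_A·f_A = 0.07 × 0.584103 = 0.0408872
  π_B·f_B = 0.55 × 0.534326 = 0.29388
  π_C·f_C = 0.38 × 0.495897 = 0.188441
Denominator: 0.0408872 + 0.29388 + 0.188441 = 0.523207
So the posterior for Subpopulation C is 0.188441 / 0.523207 ≈ 0.3602.

0.3602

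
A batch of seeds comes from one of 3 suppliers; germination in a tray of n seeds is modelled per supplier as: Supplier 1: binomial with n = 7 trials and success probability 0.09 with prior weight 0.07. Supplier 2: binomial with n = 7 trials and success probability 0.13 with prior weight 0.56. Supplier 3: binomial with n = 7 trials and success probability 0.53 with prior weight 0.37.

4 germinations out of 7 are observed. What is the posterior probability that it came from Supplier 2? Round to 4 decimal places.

Apply Bayes' rule: the posterior for each component is proportional to its prior times its likelihood at x.
Evaluate each component's likelihood at the observed value:
  L_1 = 0.00173046
  L_2 = 0.00658263
  L_3 = 0.286725
Prior × likelihood for each component:
  π_1·L_1 = 0.07 × 0.00173046 = 0.000121132
  π_2·L_2 = 0.56 × 0.00658263 = 0.00368627
  π_3·L_3 = 0.37 × 0.286725 = 0.106088
Evidence: 0.000121132 + 0.00368627 + 0.106088 = 0.109896
So the posterior for Supplier 2 is 0.00368627 / 0.109896 ≈ 0.0335.

0.0335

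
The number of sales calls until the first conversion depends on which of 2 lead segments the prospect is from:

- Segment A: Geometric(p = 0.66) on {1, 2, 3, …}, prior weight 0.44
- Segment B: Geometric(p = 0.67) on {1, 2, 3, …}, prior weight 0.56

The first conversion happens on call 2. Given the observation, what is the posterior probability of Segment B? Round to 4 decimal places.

0.5563

By Bayes' theorem, P(k | x) = π_k f_k(x) / Σ_j π_j f_j(x).
Geometric probabilities:
  L_A = 0.2244
  L_B = 0.2211
Prior × likelihood for each component:
  π_A·L_A = 0.44 × 0.2244 = 0.098736
  π_B·L_B = 0.56 × 0.2211 = 0.123816
Evidence: 0.098736 + 0.123816 = 0.222552
So the posterior for Segment B is 0.123816 / 0.222552 ≈ 0.5563.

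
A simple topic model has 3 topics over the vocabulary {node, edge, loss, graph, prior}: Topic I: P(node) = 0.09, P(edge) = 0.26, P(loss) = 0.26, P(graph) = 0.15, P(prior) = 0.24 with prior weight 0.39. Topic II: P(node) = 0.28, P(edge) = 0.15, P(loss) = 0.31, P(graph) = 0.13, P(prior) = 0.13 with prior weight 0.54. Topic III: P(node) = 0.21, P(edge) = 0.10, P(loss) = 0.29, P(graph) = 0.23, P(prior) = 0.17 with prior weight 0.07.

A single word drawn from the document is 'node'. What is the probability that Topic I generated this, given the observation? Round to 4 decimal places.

0.1746

The responsibility of component k is w_k f_k(x) divided by Σ_j w_j f_j(x).
Evaluate each component's likelihood at the observed value:
  p_I = P(node | comp) = 0.09
  p_II = P(node | comp) = 0.28
  p_III = P(node | comp) = 0.21
Prior × likelihood for each component:
  w_I·p_I = 0.39 × 0.09 = 0.0351
  w_II·p_II = 0.54 × 0.28 = 0.1512
  w_III·p_III = 0.07 × 0.21 = 0.0147
Marginal: 0.0351 + 0.1512 + 0.0147 = 0.201
P(Topic I | data) ≈ 0.1746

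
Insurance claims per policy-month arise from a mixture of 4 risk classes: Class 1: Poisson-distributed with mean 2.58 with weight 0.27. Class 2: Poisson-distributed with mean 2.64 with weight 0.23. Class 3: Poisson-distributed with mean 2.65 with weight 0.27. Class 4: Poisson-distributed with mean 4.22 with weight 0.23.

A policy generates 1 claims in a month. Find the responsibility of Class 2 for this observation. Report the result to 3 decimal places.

0.269

Posterior ∝ prior × likelihood, so P(k | x) ∝ π_k f_k(x); normalise over all components.
Evaluate each component's likelihood at the observed value:
  p_1 = e^(−2.58)·2.58^1/1! = 0.195497
  p_2 = e^(−2.64)·2.64^1/1! = 0.188394
  p_3 = e^(−2.65)·2.65^1/1! = 0.187226
  p_4 = e^(−4.22)·4.22^1/1! = 0.0620283
Unnormalised posteriors:
  π_1·p_1 = 0.27 × 0.195497 = 0.0527842
  π_2·p_2 = 0.23 × 0.188394 = 0.0433306
  π_3·p_3 = 0.27 × 0.187226 = 0.0505509
  π_4·p_4 = 0.23 × 0.0620283 = 0.0142665
Denominator: 0.0527842 + 0.0433306 + 0.0505509 + 0.0142665 = 0.160932
P(Class 2 | 1 claims) = 0.0433306 / 0.160932 ≈ 0.269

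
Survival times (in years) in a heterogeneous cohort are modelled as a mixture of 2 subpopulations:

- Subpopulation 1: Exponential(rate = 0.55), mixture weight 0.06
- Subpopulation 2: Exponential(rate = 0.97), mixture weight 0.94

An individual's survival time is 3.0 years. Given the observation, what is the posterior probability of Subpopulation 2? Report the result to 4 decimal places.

Posterior ∝ prior × likelihood, so P(k | x) ∝ π_k f_k(x); normalise over all components.
Exponential densities:
  L_1 = 0.105627
  L_2 = 0.0528415
Unnormalised posteriors:
  π_1·L_1 = 0.06 × 0.105627 = 0.00633765
  π_2·L_2 = 0.94 × 0.0528415 = 0.049671
Sum: 0.00633765 + 0.049671 = 0.0560086
P(Subpopulation 2 | data) = 0.049671 / 0.0560086 ≈ 0.8868

0.8868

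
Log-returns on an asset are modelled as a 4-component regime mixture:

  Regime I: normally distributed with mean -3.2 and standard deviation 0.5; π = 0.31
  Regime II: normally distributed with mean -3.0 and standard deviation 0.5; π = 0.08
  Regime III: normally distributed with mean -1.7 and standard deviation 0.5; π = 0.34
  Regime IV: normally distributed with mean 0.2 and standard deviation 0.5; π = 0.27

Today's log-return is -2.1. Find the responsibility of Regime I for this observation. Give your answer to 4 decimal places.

Posterior ∝ prior × likelihood, so P(k | x) ∝ π_k f_k(x); normalise over all components.
Evaluate each component's likelihood at the observed value:
  L_I = (1/(0.5·√(2π)))·exp(−(-2.1−-3.2)²/(2·0.5²)) = 0.797885·exp(-2.42000) = 0.0709492
  L_II = (1/(0.5·√(2π)))·exp(−(-2.1−-3.0)²/(2·0.5²)) = 0.797885·exp(-1.62000) = 0.1579
  L_III = (1/(0.5·√(2π)))·exp(−(-2.1−-1.7)²/(2·0.5²)) = 0.797885·exp(-0.32000) = 0.579383
  L_IV = (1/(0.5·√(2π)))·exp(−(-2.1−0.2)²/(2·0.5²)) = 0.797885·exp(-10.58000) = 2.02817e-05
Unnormalised posteriors:
  π_I·L_I = 0.31 × 0.0709492 = 0.0219942
  π_II·L_II = 0.08 × 0.1579 = 0.012632
  π_III·L_III = 0.34 × 0.579383 = 0.19699
  π_IV·L_IV = 0.27 × 2.02817e-05 = 5.47606e-06
Denominator: 0.0219942 + 0.012632 + 0.19699 + 5.47606e-06 = 0.231622
So the posterior for Regime I is 0.0219942 / 0.231622 ≈ 0.0950.

0.0950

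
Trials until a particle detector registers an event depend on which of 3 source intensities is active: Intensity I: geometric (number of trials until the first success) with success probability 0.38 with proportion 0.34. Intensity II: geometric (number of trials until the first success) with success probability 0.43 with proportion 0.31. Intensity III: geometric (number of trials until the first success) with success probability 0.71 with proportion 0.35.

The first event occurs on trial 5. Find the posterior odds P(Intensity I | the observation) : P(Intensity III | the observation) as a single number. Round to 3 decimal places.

10.862

The posterior odds equal the prior odds times the likelihood ratio: (π_i/π_j)·(f_i(x)/f_j(x)).
Evaluate each component's likelihood at the observed value:
  p_I = 0.0561501
  p_II = 0.0453908
  p_III = 0.0050217
Odds = (0.34/0.35) × (0.0561501/0.0050217) = 0.971429 × 11.1815 ≈ 10.862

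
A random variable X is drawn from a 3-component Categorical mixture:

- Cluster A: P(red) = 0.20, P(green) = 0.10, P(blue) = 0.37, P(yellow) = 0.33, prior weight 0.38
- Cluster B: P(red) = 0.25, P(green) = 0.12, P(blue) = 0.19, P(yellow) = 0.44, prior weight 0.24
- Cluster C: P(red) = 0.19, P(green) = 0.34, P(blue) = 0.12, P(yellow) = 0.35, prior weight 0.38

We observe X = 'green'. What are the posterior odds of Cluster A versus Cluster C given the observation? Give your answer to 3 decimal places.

Since P(k|x) ∝ π_k f_k(x), the posterior odds are π_i f_i(x) / (π_j f_j(x)).
Component likelihoods at x = 'green':
  L_A = 0.1
  L_B = 0.12
  L_C = 0.34
Posterior odds = (π_A·L_A) / (π_C·L_C) = (0.38·0.1) / (0.38·0.34) = 0.038 / 0.1292 ≈ 0.294

0.294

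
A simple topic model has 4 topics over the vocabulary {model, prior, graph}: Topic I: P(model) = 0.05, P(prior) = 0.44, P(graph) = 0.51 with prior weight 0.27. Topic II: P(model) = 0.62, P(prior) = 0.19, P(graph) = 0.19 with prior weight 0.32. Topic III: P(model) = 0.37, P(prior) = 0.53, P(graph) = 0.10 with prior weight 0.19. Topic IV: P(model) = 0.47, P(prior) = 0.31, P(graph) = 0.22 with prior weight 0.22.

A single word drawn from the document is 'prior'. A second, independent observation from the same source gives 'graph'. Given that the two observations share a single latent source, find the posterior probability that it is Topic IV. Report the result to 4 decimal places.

P(component k | x) = π_k·f_k(x) / marginal(x), where marginal(x) = Σ_j π_j·f_j(x).
Since both observations come from the same component, the likelihood for component k is f_k(x₁)·f_k(x₂).
  L_I = [P(prior | comp) = 0.44] × [0.51] = 0.2244
  L_II = [P(prior | comp) = 0.19] × [0.19] = 0.0361
  L_III = [P(prior | comp) = 0.53] × [0.1] = 0.053
  L_IV = [P(prior | comp) = 0.31] × [0.22] = 0.0682
Weight by the priors:
  π_I·L_I = 0.27 × 0.2244 = 0.060588
  π_II·L_II = 0.32 × 0.0361 = 0.011552
  π_III·L_III = 0.19 × 0.053 = 0.01007
  π_IV·L_IV = 0.22 × 0.0682 = 0.015004
Sum: 0.060588 + 0.011552 + 0.01007 + 0.015004 = 0.097214
Responsibility of Topic IV: 0.015004 / 0.097214 ≈ 0.1543

0.1543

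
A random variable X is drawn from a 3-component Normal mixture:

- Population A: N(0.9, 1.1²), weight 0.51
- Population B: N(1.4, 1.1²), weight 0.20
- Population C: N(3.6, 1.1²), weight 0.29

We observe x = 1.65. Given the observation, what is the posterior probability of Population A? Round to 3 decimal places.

0.613

Apply Bayes' rule: the posterior for each component is proportional to its prior times its likelihood at x.
Evaluate each component's likelihood at the observed value:
  p_A = (1/(1.1·√(2π)))·exp(−(1.65−0.9)²/(2·1.1²)) = 0.362675·exp(-0.23244) = 0.287456
  p_B = (1/(1.1·√(2π)))·exp(−(1.65−1.4)²/(2·1.1²)) = 0.362675·exp(-0.02583) = 0.353428
  p_C = (1/(1.1·√(2π)))·exp(−(1.65−3.6)²/(2·1.1²)) = 0.362675·exp(-1.57128) = 0.0753562
Weight by the priors:
  w_A·p_A = 0.51 × 0.287456 = 0.146602
  w_B·p_B = 0.20 × 0.353428 = 0.0706856
  w_C·p_C = 0.29 × 0.0753562 = 0.0218533
Denominator: 0.146602 + 0.0706856 + 0.0218533 = 0.239141
Responsibility of Population A: 0.146602 / 0.239141 ≈ 0.613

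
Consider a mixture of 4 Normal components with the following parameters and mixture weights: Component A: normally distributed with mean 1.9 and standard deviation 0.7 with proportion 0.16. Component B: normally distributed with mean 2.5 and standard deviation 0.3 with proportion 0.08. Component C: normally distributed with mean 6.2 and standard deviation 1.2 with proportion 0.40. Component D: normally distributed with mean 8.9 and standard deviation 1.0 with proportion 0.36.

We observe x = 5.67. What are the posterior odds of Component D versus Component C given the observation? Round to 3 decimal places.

Posterior odds = (P(Z=i) f_i(x)) / (P(Z=j) f_j(x)); the normalising sum cancels.
Evaluate each component's likelihood at the observed value:
  p_A = (1/(0.7·√(2π)))·exp(−(5.67−1.9)²/(2·0.7²)) = 0.569918·exp(-14.50296) = 2.86587e-07
  p_B = (1/(0.3·√(2π)))·exp(−(5.67−2.5)²/(2·0.3²)) = 1.329808·exp(-55.82722) = 7.55674e-25
  p_C = (1/(1.2·√(2π)))·exp(−(5.67−6.2)²/(2·1.2²)) = 0.332452·exp(-0.09753) = 0.301557
  p_D = (1/(1.0·√(2π)))·exp(−(5.67−8.9)²/(2·1.0²)) = 0.398942·exp(-5.21645) = 0.00216488
Odds = (0.36/0.40) × (0.00216488/0.301557) = 0.9 × 0.00717901 ≈ 0.006

0.006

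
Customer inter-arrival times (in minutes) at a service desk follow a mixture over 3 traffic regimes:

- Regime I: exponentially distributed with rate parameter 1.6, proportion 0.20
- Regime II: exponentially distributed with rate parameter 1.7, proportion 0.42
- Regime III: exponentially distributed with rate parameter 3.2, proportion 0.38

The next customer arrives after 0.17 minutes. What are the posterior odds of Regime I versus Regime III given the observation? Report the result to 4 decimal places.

The posterior odds equal the prior odds times the likelihood ratio: (w_i/w_j)·(f_i(x)/f_j(x)).
Component likelihoods at x = 0.17 minutes:
  L_I = 1.6·e^(−1.6·0.17) = 1.6·e^(−0.2720) = 1.21897
  L_II = 1.7·e^(−1.7·0.17) = 1.7·e^(−0.2890) = 1.27332
  L_III = 3.2·e^(−3.2·0.17) = 3.2·e^(−0.5440) = 1.85735
Odds = (0.20/0.38) × (1.21897/1.85735) = 0.526316 × 0.656294 ≈ 0.3454

0.3454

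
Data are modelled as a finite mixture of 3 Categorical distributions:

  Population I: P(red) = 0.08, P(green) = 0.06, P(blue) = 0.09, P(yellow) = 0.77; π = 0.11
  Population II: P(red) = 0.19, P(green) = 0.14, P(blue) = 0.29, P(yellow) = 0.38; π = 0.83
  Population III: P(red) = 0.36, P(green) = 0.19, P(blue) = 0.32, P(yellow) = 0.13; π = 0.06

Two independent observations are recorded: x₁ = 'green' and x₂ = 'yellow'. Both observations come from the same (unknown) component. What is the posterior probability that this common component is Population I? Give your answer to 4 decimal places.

By Bayes' theorem, P(k | x) = w_k f_k(x) / Σ_j w_j f_j(x).
Since both observations come from the same component, the likelihood for component k is f_k(x₁)·f_k(x₂).
  f_I = [0.06] × [0.77] = 0.0462
  f_II = [0.14] × [0.38] = 0.0532
  f_III = [0.19] × [0.13] = 0.0247
Multiply by the mixture weights:
  w_I·f_I = 0.11 × 0.0462 = 0.005082
  w_II·f_II = 0.83 × 0.0532 = 0.044156
  w_III·f_III = 0.06 × 0.0247 = 0.001482
Denominator: 0.005082 + 0.044156 + 0.001482 = 0.05072
Responsibility of Population I: 0.005082 / 0.05072 ≈ 0.1002

0.1002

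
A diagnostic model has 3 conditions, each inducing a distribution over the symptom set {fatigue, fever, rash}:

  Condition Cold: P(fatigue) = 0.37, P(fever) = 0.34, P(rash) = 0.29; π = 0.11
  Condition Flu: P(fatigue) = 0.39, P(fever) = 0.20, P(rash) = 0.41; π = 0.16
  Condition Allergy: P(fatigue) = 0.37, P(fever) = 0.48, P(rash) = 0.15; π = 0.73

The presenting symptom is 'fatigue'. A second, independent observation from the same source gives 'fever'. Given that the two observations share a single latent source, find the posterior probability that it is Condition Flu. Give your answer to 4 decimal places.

By Bayes' theorem, P(k | x) = π_k f_k(x) / Σ_j π_j f_j(x).
Since both observations come from the same component, the likelihood for component k is f_k(x₁)·f_k(x₂).
  f_Cold = [P(fatigue | comp) = 0.37] × [0.34] = 0.1258
  f_Flu = [P(fatigue | comp) = 0.39] × [0.2] = 0.078
  f_Allergy = [P(fatigue | comp) = 0.37] × [0.48] = 0.1776
Weight by the priors:
  π_Cold·f_Cold = 0.11 × 0.1258 = 0.013838
  π_Flu·f_Flu = 0.16 × 0.078 = 0.01248
  π_Allergy·f_Allergy = 0.73 × 0.1776 = 0.129648
Evidence: 0.013838 + 0.01248 + 0.129648 = 0.155966
So the posterior for Condition Flu is 0.01248 / 0.155966 ≈ 0.0800.

0.0800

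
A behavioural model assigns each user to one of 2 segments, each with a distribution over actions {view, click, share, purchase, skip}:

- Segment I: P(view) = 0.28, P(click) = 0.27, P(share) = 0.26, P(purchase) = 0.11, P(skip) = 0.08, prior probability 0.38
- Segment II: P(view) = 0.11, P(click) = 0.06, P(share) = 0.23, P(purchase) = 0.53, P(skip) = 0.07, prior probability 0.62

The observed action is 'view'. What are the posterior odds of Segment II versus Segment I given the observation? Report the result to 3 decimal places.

0.641

Only the two components matter; the odds are (P(Z=i) f_i(x)) / (P(Z=j) f_j(x)).
Evaluate each component's likelihood at the observed value:
  L_I = P(view | comp) = 0.28
  L_II = P(view | comp) = 0.11
0.0682 / 0.1064 ≈ 0.641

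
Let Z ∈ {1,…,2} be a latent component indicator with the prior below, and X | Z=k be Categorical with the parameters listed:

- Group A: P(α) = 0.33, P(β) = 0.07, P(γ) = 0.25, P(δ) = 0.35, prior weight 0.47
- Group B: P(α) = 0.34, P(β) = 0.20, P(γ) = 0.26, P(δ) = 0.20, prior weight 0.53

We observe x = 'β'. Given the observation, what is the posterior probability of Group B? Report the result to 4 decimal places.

Apply Bayes' rule: the posterior for each component is proportional to its prior times its likelihood at x.
Component likelihoods at x = 'β':
  L_A = P(β | comp) = 0.07
  L_B = P(β | comp) = 0.20
Weight by the priors:
  π_A·L_A = 0.47 × 0.07 = 0.0329
  π_B·L_B = 0.53 × 0.2 = 0.106
Sum: 0.0329 + 0.106 = 0.1389
P(Group B | x) = 0.106 / 0.1389 ≈ 0.7631

0.7631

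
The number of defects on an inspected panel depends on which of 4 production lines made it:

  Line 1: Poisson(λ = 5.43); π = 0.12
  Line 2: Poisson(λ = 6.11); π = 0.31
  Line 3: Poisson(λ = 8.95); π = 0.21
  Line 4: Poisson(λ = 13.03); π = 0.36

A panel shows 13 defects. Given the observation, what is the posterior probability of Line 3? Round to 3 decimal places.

By Bayes' theorem, P(k | x) = w_k f_k(x) / Σ_j w_j f_j(x).
Poisson probabilities:
  f_1 = e^(−5.43)·5.43^13/13! = 0.0025113
  f_2 = e^(−6.11)·6.11^13/13! = 0.00589815
  f_3 = e^(−8.95)·8.95^13/13! = 0.0492588
  f_4 = e^(−13.03)·13.03^13/13! = 0.109936
Prior × likelihood for each component:
  w_1·f_1 = 0.12 × 0.0025113 = 0.000301356
  w_2·f_2 = 0.31 × 0.00589815 = 0.00182843
  w_3·f_3 = 0.21 × 0.0492588 = 0.0103443
  w_4·f_4 = 0.36 × 0.109936 = 0.039577
Evidence: 0.000301356 + 0.00182843 + 0.0103443 + 0.039577 = 0.0520511
So the posterior for Line 3 is 0.0103443 / 0.0520511 ≈ 0.199.

0.199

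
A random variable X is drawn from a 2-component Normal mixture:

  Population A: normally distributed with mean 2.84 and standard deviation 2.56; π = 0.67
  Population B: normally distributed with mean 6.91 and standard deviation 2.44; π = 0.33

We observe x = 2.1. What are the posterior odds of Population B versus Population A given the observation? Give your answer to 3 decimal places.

Posterior odds = (P(Z=i) f_i(x)) / (P(Z=j) f_j(x)); the normalising sum cancels.
Evaluate each component's likelihood at the observed value:
  L_A = (1/(2.56·√(2π)))·exp(−(2.1−2.84)²/(2·2.56²)) = 0.155837·exp(-0.04178) = 0.14946
  L_B = (1/(2.44·√(2π)))·exp(−(2.1−6.91)²/(2·2.44²)) = 0.163501·exp(-1.94303) = 0.0234245
Posterior odds = (P(Z=B)·L_B) / (P(Z=A)·L_A) = (0.33·0.0234245) / (0.67·0.14946) = 0.0077301 / 0.100138 ≈ 0.077

0.077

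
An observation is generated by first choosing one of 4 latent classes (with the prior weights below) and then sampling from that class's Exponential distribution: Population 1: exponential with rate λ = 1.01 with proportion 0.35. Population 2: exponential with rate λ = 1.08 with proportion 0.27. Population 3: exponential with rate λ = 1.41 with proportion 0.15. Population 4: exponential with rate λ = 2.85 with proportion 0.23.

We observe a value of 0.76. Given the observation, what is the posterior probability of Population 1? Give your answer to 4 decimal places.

0.3729

Apply Bayes' rule: the posterior for each component is proportional to its prior times its likelihood at x.
Evaluate each component's likelihood at the observed value:
  L_1 = 0.468767
  L_2 = 0.475286
  L_3 = 0.482869
  L_4 = 0.32671
Weight by the priors:
  P(Z=1)·L_1 = 0.35 × 0.468767 = 0.164068
  P(Z=2)·L_2 = 0.27 × 0.475286 = 0.128327
  P(Z=3)·L_3 = 0.15 × 0.482869 = 0.0724303
  P(Z=4)·L_4 = 0.23 × 0.32671 = 0.0751434
Evidence: 0.164068 + 0.128327 + 0.0724303 + 0.0751434 = 0.439969
P(Population 1 | x) = 0.164068 / 0.439969 ≈ 0.3729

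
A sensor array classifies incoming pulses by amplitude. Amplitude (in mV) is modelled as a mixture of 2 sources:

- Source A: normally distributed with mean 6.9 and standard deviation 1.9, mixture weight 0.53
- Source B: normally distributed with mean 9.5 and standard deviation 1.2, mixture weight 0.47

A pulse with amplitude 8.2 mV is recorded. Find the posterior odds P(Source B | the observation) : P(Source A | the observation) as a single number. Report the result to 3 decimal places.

0.987

Since P(k|x) ∝ P(Z=k) f_k(x), the posterior odds are P(Z=i) f_i(x) / (P(Z=j) f_j(x)).
Normal densities:
  p_A = (1/(1.9·√(2π)))·exp(−(8.2−6.9)²/(2·1.9²)) = 0.209970·exp(-0.23407) = 0.16615
  p_B = (1/(1.2·√(2π)))·exp(−(8.2−9.5)²/(2·1.2²)) = 0.332452·exp(-0.58681) = 0.184877
Posterior odds = (P(Z=B)·p_B) / (P(Z=A)·p_A) = (0.47·0.184877) / (0.53·0.16615) = 0.0868921 / 0.0880595 ≈ 0.987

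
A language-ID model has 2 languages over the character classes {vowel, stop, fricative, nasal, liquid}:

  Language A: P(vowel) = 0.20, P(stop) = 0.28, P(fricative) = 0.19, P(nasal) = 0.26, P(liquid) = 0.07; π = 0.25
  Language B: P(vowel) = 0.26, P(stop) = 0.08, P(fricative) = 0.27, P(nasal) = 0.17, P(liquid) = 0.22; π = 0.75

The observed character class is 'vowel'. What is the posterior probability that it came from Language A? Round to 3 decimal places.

Posterior ∝ prior × likelihood, so P(k | x) ∝ P(Z=k) f_k(x); normalise over all components.
Categorical probabilities:
  f_A = 0.2
  f_B = 0.26
Weight by the priors:
  P(Z=A)·f_A = 0.25 × 0.2 = 0.05
  P(Z=B)·f_B = 0.75 × 0.26 = 0.195
Evidence: 0.05 + 0.195 = 0.245
So the posterior for Language A is 0.05 / 0.245 ≈ 0.204.

0.204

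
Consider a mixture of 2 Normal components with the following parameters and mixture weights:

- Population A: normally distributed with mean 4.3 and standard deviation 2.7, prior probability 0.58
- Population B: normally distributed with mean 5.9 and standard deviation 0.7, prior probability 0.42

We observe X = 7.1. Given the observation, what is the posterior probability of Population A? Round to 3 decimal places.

0.476

Posterior ∝ prior × likelihood, so P(k | x) ∝ π_k f_k(x); normalise over all components.
Normal densities:
  f_A = (1/(2.7·√(2π)))·exp(−(7.1−4.3)²/(2·2.7²)) = 0.147756·exp(-0.53772) = 0.0863011
  f_B = (1/(0.7·√(2π)))·exp(−(7.1−5.9)²/(2·0.7²)) = 0.569918·exp(-1.46939) = 0.131119
Prior × likelihood for each component:
  π_A·f_A = 0.58 × 0.0863011 = 0.0500546
  π_B·f_B = 0.42 × 0.131119 = 0.0550699
Evidence: 0.0500546 + 0.0550699 = 0.105125
Responsibility of Population A: 0.0500546 / 0.105125 ≈ 0.476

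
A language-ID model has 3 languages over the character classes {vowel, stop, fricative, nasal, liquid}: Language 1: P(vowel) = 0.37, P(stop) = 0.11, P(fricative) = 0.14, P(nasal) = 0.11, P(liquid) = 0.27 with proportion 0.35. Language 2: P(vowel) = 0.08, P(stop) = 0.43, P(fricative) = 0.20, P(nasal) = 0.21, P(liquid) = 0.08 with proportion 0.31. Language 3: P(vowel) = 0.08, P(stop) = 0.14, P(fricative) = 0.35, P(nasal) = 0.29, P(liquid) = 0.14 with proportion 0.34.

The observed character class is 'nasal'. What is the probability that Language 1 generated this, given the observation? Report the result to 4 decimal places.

0.1904

By Bayes' theorem, P(k | x) = π_k f_k(x) / Σ_j π_j f_j(x).
Component likelihoods at x = 'nasal':
  p_1 = 0.11
  p_2 = 0.21
  p_3 = 0.29
Weight by the priors:
  π_1·p_1 = 0.35 × 0.11 = 0.0385
  π_2·p_2 = 0.31 × 0.21 = 0.0651
  π_3·p_3 = 0.34 × 0.29 = 0.0986
Normaliser: 0.0385 + 0.0651 + 0.0986 = 0.2022
P(Language 1 | 'nasal') ≈ 0.1904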